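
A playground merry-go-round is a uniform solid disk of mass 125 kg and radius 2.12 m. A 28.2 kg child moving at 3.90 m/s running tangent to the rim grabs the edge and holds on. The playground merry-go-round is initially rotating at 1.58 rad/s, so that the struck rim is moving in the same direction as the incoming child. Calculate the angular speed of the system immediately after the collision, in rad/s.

About the axle the impulsive forces during the collision are internal, so angular momentum about that axis is conserved.
I_p = ½(125)(2.12)² = 280.9 kg·m². Taking the sense of the child's angular momentum as positive, L_{child} = m v R = (28.2)(3.90)(2.12) = 233.2 kg·m²/s.
L_i = +I_p ω_p + m v R = +(280.9)(1.58) + 233.2 = 677.0 kg·m²/s.
After sticking, I_f = I_p + m R² = 280.9 + (28.2)(2.12)² = 407.6 kg·m².
ω_f = L_i / I_f = 677.0 / 407.6 = 1.661 rad/s.

|ω_f| ≈ 1.66 rad/s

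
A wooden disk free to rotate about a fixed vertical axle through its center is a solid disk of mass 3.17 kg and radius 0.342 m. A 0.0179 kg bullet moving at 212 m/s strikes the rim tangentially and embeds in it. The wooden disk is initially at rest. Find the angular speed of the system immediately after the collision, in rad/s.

About the axle the impulsive forces during the collision are internal, so angular momentum about that axis is conserved.
I_p = ½(3.17)(0.342)² = 0.1854 kg·m². Taking the sense of the bullet's angular momentum as positive, L_{bullet} = m v R = (0.0179)(212)(0.342) = 1.298 kg·m²/s.
L_i = 0 + 1.298 = 1.298 kg·m²/s.
After sticking, I_f = I_p + m R² = 0.1854 + (0.0179)(0.342)² = 0.1875 kg·m².
ω_f = L_i / I_f = 1.298 / 0.1875 = 6.922 rad/s.

|ω_f| ≈ 6.92 rad/s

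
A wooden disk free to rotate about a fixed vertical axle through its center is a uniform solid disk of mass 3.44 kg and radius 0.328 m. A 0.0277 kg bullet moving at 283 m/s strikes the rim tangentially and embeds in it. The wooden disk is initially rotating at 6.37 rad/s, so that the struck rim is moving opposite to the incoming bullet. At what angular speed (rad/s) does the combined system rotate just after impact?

|ω_f| ≈ 7.41 rad/s

About the axle the impulsive forces during the collision are internal, so angular momentum about that axis is conserved.
I_p = ½(3.44)(0.328)² = 0.1850 kg·m². Taking the sense of the bullet's angular momentum as positive, L_{bullet} = m v R = (0.0277)(283)(0.328) = 2.571 kg·m²/s.
L_i = −I_p ω_p + m v R = −(0.1850)(6.37) + 2.571 = 1.392 kg·m²/s.
After sticking, I_f = I_p + m R² = 0.1850 + (0.0277)(0.328)² = 0.1880 kg·m².
ω_f = L_i / I_f = 1.392 / 0.1880 = 7.406 rad/s.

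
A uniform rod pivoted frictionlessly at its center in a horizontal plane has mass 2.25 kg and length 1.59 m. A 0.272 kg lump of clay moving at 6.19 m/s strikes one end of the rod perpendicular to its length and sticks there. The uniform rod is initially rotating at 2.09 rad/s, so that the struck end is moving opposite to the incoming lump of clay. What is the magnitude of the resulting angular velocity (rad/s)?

The axle reaction passes through the pivot and exerts no torque about it; angular momentum about the pivot is conserved through the impact.
I_p = (1/12)(2.25)(1.59)² = 0.4740 kg·m². Taking the sense of the lump of clay's angular momentum as positive, L_{lump} = m v R = (0.272)(6.19)(1.59/2) = 1.339 kg·m²/s.
L_i = −I_p ω_p + m v R = −(0.4740)(2.09) + 1.339 = 0.3478 kg·m²/s.
After sticking, I_f = I_p + m R² = 0.4740 + (0.272)(1.59/2)² = 0.6459 kg·m².
ω_f = L_i / I_f = 0.3478 / 0.6459 = 0.5385 rad/s.

|ω_f| ≈ 0.538 rad/s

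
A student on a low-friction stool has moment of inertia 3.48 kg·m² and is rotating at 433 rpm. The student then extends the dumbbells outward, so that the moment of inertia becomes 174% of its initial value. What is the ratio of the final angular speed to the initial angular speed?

ω₂/ω₁ ≈ 0.575

Angular momentum about the spin axis is conserved since the torque about it is zero.
I₂ = 1.74 × 3.48 = 6.055 kg·m².
ω₂/ω₁ = I₁/I₂ = 3.480 / 6.055 = 0.5747.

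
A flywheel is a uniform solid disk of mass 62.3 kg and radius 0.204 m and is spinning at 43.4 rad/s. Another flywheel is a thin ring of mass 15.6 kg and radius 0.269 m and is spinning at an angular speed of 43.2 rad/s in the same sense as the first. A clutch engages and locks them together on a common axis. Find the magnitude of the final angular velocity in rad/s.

The coupling torques are internal; angular momentum about the shared axis is conserved.
Moments of inertia: I_A = ½(62.3)(0.204)² = 1.296 kg·m²; I_B = (15.6)(0.269)² = 1.129 kg·m².
Taking A's sense as positive: L = (1.296)(43.4) + (1.129)(43.2) = 105.0 kg·m²·rad/s.
Combined I = 1.296 + 1.129 = 2.425 kg·m².
ω_f = L / I = 105.0 / 2.425 = 43.31 rad/s.

|ω_f| ≈ 43.3 rad/s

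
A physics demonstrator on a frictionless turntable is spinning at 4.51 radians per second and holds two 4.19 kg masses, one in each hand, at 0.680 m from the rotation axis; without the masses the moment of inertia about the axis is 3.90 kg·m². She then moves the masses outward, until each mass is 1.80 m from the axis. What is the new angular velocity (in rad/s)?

ω₂ ≈ 1.13 rad/s

No external torque acts about the spin axis, so angular momentum is conserved.
I₁ = 3.90 + 2(4.19)(0.680)² = 7.775 kg·m²; I₂ = 3.90 + 2(4.19)(1.80)² = 31.05 kg·m².
ω₂ = I₁ω₁ / I₂ = (7.775)(4.51 rad/s) / (31.05) = 1.129 rad/s.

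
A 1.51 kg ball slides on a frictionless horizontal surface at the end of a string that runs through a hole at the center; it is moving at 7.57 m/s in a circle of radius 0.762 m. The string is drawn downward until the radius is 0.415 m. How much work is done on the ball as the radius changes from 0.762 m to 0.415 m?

W ≈ 103 J

Central (radial) force ⇒ zero torque about the center ⇒ m v r is constant.
v₂ = v₁ r₁ / r₂ = (7.57)(0.762) / (0.415) = 13.90 m/s.
W = ΔKE = ½m(v₂² − v₁²) = 102.6 J.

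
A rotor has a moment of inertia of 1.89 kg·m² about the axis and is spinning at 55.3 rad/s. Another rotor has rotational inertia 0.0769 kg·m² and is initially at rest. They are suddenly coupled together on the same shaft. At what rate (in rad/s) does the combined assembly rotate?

|ω_f| ≈ 53.1 rad/s

No external torque acts about the common axis, so total angular momentum is conserved.
Taking A's sense as positive: L = (1.890)(55.3) = 104.5 kg·m²·rad/s.
Combined I = 1.890 + 0.07690 = 1.967 kg·m².
ω_f = L / I = 104.5 / 1.967 = 53.14 rad/s.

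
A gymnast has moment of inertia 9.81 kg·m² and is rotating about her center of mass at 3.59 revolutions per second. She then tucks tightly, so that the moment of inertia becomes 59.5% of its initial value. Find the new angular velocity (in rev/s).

No external torque acts about the spin axis, so angular momentum is conserved.
I₂ = 0.595 × 9.81 = 5.837 kg·m².
ω₂ = I₁ω₁ / I₂ = (9.810)(3.59 rev/s) / (5.837) = 6.034 rev/s.

ω₂ ≈ 6.03 rev/s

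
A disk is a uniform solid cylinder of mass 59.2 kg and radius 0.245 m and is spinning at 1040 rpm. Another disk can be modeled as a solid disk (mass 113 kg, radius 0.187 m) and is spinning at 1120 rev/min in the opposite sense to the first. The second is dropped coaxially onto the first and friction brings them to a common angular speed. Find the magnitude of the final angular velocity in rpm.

|ω_f| ≈ 97.3 rpm

The coupling torques are internal; angular momentum about the shared axis is conserved.
Moments of inertia: I_A = ½(59.2)(0.245)² = 1.777 kg·m²; I_B = ½(113)(0.187)² = 1.976 kg·m².
Taking A's sense as positive: L = (1.777)(1040) − (1.976)(1120) = -365.0 kg·m²·rpm.
Combined I = 1.777 + 1.976 = 3.752 kg·m².
ω_f = L / I = -365.0 / 3.752 = -97.28 rpm.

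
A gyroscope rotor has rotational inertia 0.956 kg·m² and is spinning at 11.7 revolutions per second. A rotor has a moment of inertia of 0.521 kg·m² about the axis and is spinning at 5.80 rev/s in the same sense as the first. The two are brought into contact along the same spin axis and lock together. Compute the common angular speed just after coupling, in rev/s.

|ω_f| ≈ 9.62 rev/s

The coupling torques are internal; angular momentum about the shared axis is conserved.
Taking A's sense as positive: L = (0.9560)(11.7) + (0.5210)(5.80) = 14.21 kg·m²·rev/s.
Combined I = 0.9560 + 0.5210 = 1.477 kg·m².
ω_f = L / I = 14.21 / 1.477 = 9.619 rev/s.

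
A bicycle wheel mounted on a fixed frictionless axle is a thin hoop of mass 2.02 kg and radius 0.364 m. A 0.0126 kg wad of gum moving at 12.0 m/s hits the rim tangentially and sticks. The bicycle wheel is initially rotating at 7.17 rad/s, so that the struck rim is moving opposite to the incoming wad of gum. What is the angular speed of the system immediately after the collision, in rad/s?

About the axle the impulsive forces during the collision are internal, so angular momentum about that axis is conserved.
I_p = (2.02)(0.364)² = 0.2676 kg·m². Taking the sense of the wad of gum's angular momentum as positive, L_{wad} = m v R = (0.0126)(12.0)(0.364) = 0.05504 kg·m²/s.
L_i = −I_p ω_p + m v R = −(0.2676)(7.17) + 0.05504 = -1.864 kg·m²/s.
After sticking, I_f = I_p + m R² = 0.2676 + (0.0126)(0.364)² = 0.2693 kg·m².
ω_f = L_i / I_f = -1.864 / 0.2693 = -6.921 rad/s.

|ω_f| ≈ 6.92 rad/s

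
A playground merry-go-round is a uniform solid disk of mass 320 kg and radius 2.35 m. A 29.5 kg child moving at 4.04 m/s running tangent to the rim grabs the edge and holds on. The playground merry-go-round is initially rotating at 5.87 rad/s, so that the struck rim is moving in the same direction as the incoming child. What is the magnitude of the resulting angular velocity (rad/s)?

|ω_f| ≈ 5.22 rad/s

The axle reaction passes through the axle and exerts no torque about it; angular momentum about the axle is conserved through the impact.
I_p = ½(320)(2.35)² = 883.6 kg·m². Taking the sense of the child's angular momentum as positive, L_{child} = m v R = (29.5)(4.04)(2.35) = 280.1 kg·m²/s.
L_i = +I_p ω_p + m v R = +(883.6)(5.87) + 280.1 = 5467 kg·m²/s.
After sticking, I_f = I_p + m R² = 883.6 + (29.5)(2.35)² = 1047 kg·m².
ω_f = L_i / I_f = 5467 / 1047 = 5.224 rad/s.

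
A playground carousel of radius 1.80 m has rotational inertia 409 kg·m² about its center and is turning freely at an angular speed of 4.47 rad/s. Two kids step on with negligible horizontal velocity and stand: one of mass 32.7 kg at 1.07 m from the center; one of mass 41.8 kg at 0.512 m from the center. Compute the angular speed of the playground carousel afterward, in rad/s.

No external torque acts about the center; L_before = L_after.
Added inertia Σmr² = (32.7)(1.07)² + (41.8)(0.512)² = 48.40 kg·m²; I_f = 409.0 + 48.40 = 457.4 kg·m².
ω_f = I_p ω_i / I_f = (409.0)(4.47) / 457.4 = 3.997 rad/s.

ω_f ≈ 4.00 rad/s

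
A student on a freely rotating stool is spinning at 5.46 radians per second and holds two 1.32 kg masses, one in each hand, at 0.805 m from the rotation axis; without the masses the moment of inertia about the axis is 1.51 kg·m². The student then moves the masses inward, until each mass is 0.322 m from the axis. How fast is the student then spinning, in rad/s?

With no external torque about the axis, L is conserved: I₁ω₁ = I₂ω₂.
I₁ = 1.51 + 2(1.32)(0.805)² = 3.221 kg·m²; I₂ = 1.51 + 2(1.32)(0.322)² = 1.784 kg·m².
ω₂ = I₁ω₁ / I₂ = (3.221)(5.46 rad/s) / (1.784) = 9.859 rad/s.

ω₂ ≈ 9.86 rad/s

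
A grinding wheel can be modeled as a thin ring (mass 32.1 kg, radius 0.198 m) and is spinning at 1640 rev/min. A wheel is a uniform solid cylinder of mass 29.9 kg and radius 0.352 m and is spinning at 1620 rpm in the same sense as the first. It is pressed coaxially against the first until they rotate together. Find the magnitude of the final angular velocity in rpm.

The coupling torques are internal; angular momentum about the shared axis is conserved.
Moments of inertia: I_A = (32.1)(0.198)² = 1.258 kg·m²; I_B = ½(29.9)(0.352)² = 1.852 kg·m².
Taking A's sense as positive: L = (1.258)(1640) + (1.852)(1620) = 5065 kg·m²·rpm.
Combined I = 1.258 + 1.852 = 3.111 kg·m².
ω_f = L / I = 5065 / 3.111 = 1628 rpm.

|ω_f| ≈ 1630 rpm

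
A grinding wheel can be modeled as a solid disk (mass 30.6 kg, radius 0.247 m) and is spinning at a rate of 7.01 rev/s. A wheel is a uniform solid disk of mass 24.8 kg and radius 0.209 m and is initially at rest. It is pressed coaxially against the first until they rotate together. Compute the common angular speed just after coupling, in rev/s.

|ω_f| ≈ 4.44 rev/s

No external torque acts about the common axis, so total angular momentum is conserved.
Moments of inertia: I_A = ½(30.6)(0.247)² = 0.9334 kg·m²; I_B = ½(24.8)(0.209)² = 0.5416 kg·m².
Taking A's sense as positive: L = (0.9334)(7.01) = 6.543 kg·m²·rev/s.
Combined I = 0.9334 + 0.5416 = 1.475 kg·m².
ω_f = L / I = 6.543 / 1.475 = 4.436 rev/s.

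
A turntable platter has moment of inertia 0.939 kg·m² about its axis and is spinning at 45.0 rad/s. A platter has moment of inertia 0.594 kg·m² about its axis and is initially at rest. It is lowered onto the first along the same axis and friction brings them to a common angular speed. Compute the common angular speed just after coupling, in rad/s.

No external torque acts about the common axis, so total angular momentum is conserved.
Taking A's sense as positive: L = (0.9390)(45.0) = 42.25 kg·m²·rad/s.
Combined I = 0.9390 + 0.5940 = 1.533 kg·m².
ω_f = L / I = 42.25 / 1.533 = 27.56 rad/s.

|ω_f| ≈ 27.6 rad/s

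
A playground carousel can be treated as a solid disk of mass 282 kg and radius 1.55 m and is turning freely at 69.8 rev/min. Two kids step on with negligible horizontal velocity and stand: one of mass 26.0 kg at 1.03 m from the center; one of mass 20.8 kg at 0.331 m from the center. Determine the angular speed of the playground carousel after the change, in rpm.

No external torque acts about the center; L_before = L_after.
I_p = ½(282)(1.55)² = 338.8 kg·m².
Added inertia Σmr² = (26.0)(1.03)² + (20.8)(0.331)² = 29.86 kg·m²; I_f = 338.8 + 29.86 = 368.6 kg·m².
ω_f = I_p ω_i / I_f = (338.8)(69.8) / 368.6 = 64.15 rpm.

ω_f ≈ 64.1 rpm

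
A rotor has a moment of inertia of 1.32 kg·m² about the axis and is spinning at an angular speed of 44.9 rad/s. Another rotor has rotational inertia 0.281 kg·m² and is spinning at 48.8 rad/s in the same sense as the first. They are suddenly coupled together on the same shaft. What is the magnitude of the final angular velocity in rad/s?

No external torque acts about the common axis, so total angular momentum is conserved.
Taking A's sense as positive: L = (1.320)(44.9) + (0.2810)(48.8) = 72.98 kg·m²·rad/s.
Combined I = 1.320 + 0.2810 = 1.601 kg·m².
ω_f = L / I = 72.98 / 1.601 = 45.58 rad/s.

|ω_f| ≈ 45.6 rad/s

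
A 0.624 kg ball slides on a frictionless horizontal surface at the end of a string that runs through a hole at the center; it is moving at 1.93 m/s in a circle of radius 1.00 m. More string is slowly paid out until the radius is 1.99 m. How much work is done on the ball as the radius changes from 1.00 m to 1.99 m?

W ≈ -0.869 J

Central (radial) force ⇒ zero torque about the center ⇒ m v r is constant.
v₂ = v₁ r₁ / r₂ = (1.93)(1.00) / (1.99) = 0.9698 m/s.
W = ΔKE = ½m(v₂² − v₁²) = -0.8687 J.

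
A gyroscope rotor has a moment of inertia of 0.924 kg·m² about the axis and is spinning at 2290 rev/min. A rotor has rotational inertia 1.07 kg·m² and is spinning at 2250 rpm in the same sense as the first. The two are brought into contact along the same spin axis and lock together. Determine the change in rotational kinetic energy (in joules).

No external torque acts about the common axis, so total angular momentum is conserved.
Taking A's sense as positive: L = (0.9240)(2290) + (1.070)(2250) = 4523 kg·m²·rpm.
Combined I = 0.9240 + 1.070 = 1.994 kg·m².
ω_f = L / I = 4523 / 1.994 = 2269 rpm.
KE_i = ½ΣIω² = 56270 J; KE_f = ½(1.994)(237.6)² = 56270 J.

ΔKE ≈ -4.35 J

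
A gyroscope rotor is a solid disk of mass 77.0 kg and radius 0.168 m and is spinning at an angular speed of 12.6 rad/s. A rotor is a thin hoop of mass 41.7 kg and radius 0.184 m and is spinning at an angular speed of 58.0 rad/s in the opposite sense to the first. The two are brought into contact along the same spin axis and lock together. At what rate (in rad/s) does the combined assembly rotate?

The coupling torques are internal; angular momentum about the shared axis is conserved.
Moments of inertia: I_A = ½(77.0)(0.168)² = 1.087 kg·m²; I_B = (41.7)(0.184)² = 1.412 kg·m².
Taking A's sense as positive: L = (1.087)(12.6) − (1.412)(58.0) = -68.19 kg·m²·rad/s.
Combined I = 1.087 + 1.412 = 2.498 kg·m².
ω_f = L / I = -68.19 / 2.498 = -27.29 rad/s.

|ω_f| ≈ 27.3 rad/s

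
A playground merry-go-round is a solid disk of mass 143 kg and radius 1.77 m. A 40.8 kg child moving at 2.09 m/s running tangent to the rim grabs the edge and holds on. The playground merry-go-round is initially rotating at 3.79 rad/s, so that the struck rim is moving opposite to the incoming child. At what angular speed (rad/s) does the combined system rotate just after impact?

|ω_f| ≈ 1.98 rad/s

About the axle the impulsive forces during the collision are internal, so angular momentum about that axis is conserved.
I_p = ½(143)(1.77)² = 224.0 kg·m². Taking the sense of the child's angular momentum as positive, L_{child} = m v R = (40.8)(2.09)(1.77) = 150.9 kg·m²/s.
L_i = −I_p ω_p + m v R = −(224.0)(3.79) + 150.9 = -698.0 kg·m²/s.
After sticking, I_f = I_p + m R² = 224.0 + (40.8)(1.77)² = 351.8 kg·m².
ω_f = L_i / I_f = -698.0 / 351.8 = -1.984 rad/s.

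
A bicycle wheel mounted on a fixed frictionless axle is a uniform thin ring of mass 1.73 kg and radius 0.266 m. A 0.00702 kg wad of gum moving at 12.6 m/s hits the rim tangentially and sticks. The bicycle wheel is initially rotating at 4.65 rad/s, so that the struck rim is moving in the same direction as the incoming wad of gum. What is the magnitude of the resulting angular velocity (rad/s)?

The axle reaction passes through the axle and exerts no torque about it; angular momentum about the axle is conserved through the impact.
I_p = (1.73)(0.266)² = 0.1224 kg·m². Taking the sense of the wad of gum's angular momentum as positive, L_{wad} = m v R = (0.00702)(12.6)(0.266) = 0.02353 kg·m²/s.
L_i = +I_p ω_p + m v R = +(0.1224)(4.65) + 0.02353 = 0.5927 kg·m²/s.
After sticking, I_f = I_p + m R² = 0.1224 + (0.00702)(0.266)² = 0.1229 kg·m².
ω_f = L_i / I_f = 0.5927 / 0.1229 = 4.823 rad/s.

|ω_f| ≈ 4.82 rad/s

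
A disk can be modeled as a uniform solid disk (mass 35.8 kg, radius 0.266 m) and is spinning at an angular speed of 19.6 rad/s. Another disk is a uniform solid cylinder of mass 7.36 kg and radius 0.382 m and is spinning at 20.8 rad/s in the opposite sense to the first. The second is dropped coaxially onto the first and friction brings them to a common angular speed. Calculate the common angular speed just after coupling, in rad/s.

The coupling torques are internal; angular momentum about the shared axis is conserved.
Moments of inertia: I_A = ½(35.8)(0.266)² = 1.267 kg·m²; I_B = ½(7.36)(0.382)² = 0.5370 kg·m².
Taking A's sense as positive: L = (1.267)(19.6) − (0.5370)(20.8) = 13.65 kg·m²·rad/s.
Combined I = 1.267 + 0.5370 = 1.804 kg·m².
ω_f = L / I = 13.65 / 1.804 = 7.571 rad/s.

|ω_f| ≈ 7.57 rad/s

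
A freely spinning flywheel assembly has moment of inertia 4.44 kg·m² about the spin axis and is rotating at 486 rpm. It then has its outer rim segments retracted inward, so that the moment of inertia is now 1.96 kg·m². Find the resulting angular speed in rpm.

Angular momentum about the spin axis is conserved since the torque about it is zero.
ω₂ = I₁ω₁ / I₂ = (4.440)(486 rpm) / (1.960) = 1101 rpm.

ω₂ ≈ 1100 rpm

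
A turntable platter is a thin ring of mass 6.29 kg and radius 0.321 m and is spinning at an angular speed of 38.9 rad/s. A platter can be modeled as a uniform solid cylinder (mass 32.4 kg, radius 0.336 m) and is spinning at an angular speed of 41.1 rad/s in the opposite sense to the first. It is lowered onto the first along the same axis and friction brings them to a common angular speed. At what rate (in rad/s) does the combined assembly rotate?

The coupling torques are internal; angular momentum about the shared axis is conserved.
Moments of inertia: I_A = (6.29)(0.321)² = 0.6481 kg·m²; I_B = ½(32.4)(0.336)² = 1.829 kg·m².
Taking A's sense as positive: L = (0.6481)(38.9) − (1.829)(41.1) = -49.96 kg·m²·rad/s.
Combined I = 0.6481 + 1.829 = 2.477 kg·m².
ω_f = L / I = -49.96 / 2.477 = -20.17 rad/s.

|ω_f| ≈ 20.2 rad/s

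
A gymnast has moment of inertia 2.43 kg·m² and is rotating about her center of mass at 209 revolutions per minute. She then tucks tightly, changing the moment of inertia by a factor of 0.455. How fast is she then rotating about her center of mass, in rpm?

ω₂ ≈ 459 rpm

No external torque acts about the spin axis, so angular momentum is conserved.
I₂ = 0.455 × 2.43 = 1.106 kg·m².
ω₂ = I₁ω₁ / I₂ = (2.430)(209 rpm) / (1.106) = 459.3 rpm.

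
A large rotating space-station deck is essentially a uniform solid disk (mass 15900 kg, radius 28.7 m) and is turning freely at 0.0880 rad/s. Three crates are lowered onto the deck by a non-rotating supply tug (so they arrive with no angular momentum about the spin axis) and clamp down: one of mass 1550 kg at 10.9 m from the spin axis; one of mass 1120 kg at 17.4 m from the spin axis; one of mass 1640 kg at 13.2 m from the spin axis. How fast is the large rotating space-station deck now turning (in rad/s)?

ω_f ≈ 0.0783 rad/s

No external torque acts about the spin axis; L_before = L_after.
I_p = ½(15900)(28.7)² = 6.548e+06 kg·m².
Added inertia Σmr² = (1550)(10.9)² + (1120)(17.4)² + (1640)(13.2)² = 8.090e+05 kg·m²; I_f = 6.548e+06 + 8.090e+05 = 7.357e+06 kg·m².
ω_f = I_p ω_i / I_f = (6.548e+06)(0.0880) / 7.357e+06 = 0.07832 rad/s.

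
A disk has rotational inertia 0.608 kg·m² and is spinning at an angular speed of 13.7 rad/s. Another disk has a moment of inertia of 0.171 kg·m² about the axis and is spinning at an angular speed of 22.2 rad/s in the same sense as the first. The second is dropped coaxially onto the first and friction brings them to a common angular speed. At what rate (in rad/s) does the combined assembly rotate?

No external torque acts about the common axis, so total angular momentum is conserved.
Taking A's sense as positive: L = (0.6080)(13.7) + (0.1710)(22.2) = 12.13 kg·m²·rad/s.
Combined I = 0.6080 + 0.1710 = 0.7790 kg·m².
ω_f = L / I = 12.13 / 0.7790 = 15.57 rad/s.

|ω_f| ≈ 15.6 rad/s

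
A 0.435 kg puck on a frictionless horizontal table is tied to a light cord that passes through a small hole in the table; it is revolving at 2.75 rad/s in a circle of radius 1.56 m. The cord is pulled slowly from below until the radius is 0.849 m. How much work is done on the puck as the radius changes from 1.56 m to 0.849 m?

The constraining force is radial, so m r² ω about the center is conserved.
ω₂ = ω₁ (r₁/r₂)² = (2.75)(1.56/0.849)² = 9.285 rad/s.
W = ΔKE = ½m(v₂² − v₁²) = 9.512 J.

W ≈ 9.51 J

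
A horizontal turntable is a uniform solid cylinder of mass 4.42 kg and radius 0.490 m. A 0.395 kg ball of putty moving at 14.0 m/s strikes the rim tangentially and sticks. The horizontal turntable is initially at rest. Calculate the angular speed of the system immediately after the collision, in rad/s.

|ω_f| ≈ 4.33 rad/s

The axle reaction passes through the axle and exerts no torque about it; angular momentum about the axle is conserved through the impact.
I_p = ½(4.42)(0.490)² = 0.5306 kg·m². Taking the sense of the ball of putty's angular momentum as positive, L_{ball} = m v R = (0.395)(14.0)(0.490) = 2.710 kg·m²/s.
L_i = 0 + 2.710 = 2.710 kg·m²/s.
After sticking, I_f = I_p + m R² = 0.5306 + (0.395)(0.490)² = 0.6255 kg·m².
ω_f = L_i / I_f = 2.710 / 0.6255 = 4.332 rad/s.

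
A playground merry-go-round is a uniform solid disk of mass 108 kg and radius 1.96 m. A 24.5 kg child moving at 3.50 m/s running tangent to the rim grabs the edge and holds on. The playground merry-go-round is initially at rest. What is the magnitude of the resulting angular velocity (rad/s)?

The axle reaction passes through the axle and exerts no torque about it; angular momentum about the axle is conserved through the impact.
I_p = ½(108)(1.96)² = 207.4 kg·m². Taking the sense of the child's angular momentum as positive, L_{child} = m v R = (24.5)(3.50)(1.96) = 168.1 kg·m²/s.
L_i = 0 + 168.1 = 168.1 kg·m²/s.
After sticking, I_f = I_p + m R² = 207.4 + (24.5)(1.96)² = 301.6 kg·m².
ω_f = L_i / I_f = 168.1 / 301.6 = 0.5573 rad/s.

|ω_f| ≈ 0.557 rad/s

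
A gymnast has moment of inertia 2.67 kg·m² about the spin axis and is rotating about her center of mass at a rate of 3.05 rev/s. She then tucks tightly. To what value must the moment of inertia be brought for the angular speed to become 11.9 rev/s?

I₂ ≈ 0.684 kg·m²

Angular momentum about the spin axis is conserved since the torque about it is zero.
I₂ = I₁ω₁ / ω₂ = (2.67)(3.05) / (11.9) = 0.6843 kg·m².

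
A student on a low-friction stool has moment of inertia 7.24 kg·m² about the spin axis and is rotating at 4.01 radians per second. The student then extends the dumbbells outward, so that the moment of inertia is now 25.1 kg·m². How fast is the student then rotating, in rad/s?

ω₂ ≈ 1.16 rad/s

No external torque acts about the spin axis, so angular momentum is conserved.
ω₂ = I₁ω₁ / I₂ = (7.240)(4.01 rad/s) / (25.10) = 1.157 rad/s.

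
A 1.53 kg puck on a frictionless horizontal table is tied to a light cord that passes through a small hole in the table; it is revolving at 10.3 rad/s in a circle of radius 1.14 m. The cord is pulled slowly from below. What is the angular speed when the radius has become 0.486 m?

The constraining force is radial, so m r² ω about the center is conserved.
ω₂ = ω₁ (r₁/r₂)² = (10.3)(1.14/0.486)² = 56.67 rad/s.

ω₂ ≈ 56.7 rad/s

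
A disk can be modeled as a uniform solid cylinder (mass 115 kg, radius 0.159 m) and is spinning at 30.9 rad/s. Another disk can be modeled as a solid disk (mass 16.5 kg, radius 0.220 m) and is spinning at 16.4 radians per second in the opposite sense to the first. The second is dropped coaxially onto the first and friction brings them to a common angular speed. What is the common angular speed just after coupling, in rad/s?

|ω_f| ≈ 20.7 rad/s

No external torque acts about the common axis, so total angular momentum is conserved.
Moments of inertia: I_A = ½(115)(0.159)² = 1.454 kg·m²; I_B = ½(16.5)(0.220)² = 0.3993 kg·m².
Taking A's sense as positive: L = (1.454)(30.9) − (0.3993)(16.4) = 38.37 kg·m²·rad/s.
Combined I = 1.454 + 0.3993 = 1.853 kg·m².
ω_f = L / I = 38.37 / 1.853 = 20.71 rad/s.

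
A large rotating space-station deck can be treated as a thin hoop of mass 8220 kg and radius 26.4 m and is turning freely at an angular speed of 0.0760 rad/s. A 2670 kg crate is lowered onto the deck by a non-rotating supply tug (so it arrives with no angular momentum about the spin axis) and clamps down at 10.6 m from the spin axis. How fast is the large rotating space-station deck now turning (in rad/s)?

No external torque acts about the spin axis; L_before = L_after.
I_p = (8220)(26.4)² = 5.729e+06 kg·m².
Added inertia Σmr² = (2670)(10.6)² = 3.000e+05 kg·m²; I_f = 5.729e+06 + 3.000e+05 = 6.029e+06 kg·m².
ω_f = I_p ω_i / I_f = (5.729e+06)(0.0760) / 6.029e+06 = 0.07222 rad/s.

ω_f ≈ 0.0722 rad/s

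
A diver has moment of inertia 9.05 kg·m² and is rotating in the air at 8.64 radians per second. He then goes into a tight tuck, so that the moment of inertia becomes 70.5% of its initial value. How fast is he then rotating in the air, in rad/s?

Angular momentum about the spin axis is conserved since the torque about it is zero.
I₂ = 0.705 × 9.05 = 6.380 kg·m².
ω₂ = I₁ω₁ / I₂ = (9.050)(8.64 rad/s) / (6.380) = 12.26 rad/s.

ω₂ ≈ 12.3 rad/s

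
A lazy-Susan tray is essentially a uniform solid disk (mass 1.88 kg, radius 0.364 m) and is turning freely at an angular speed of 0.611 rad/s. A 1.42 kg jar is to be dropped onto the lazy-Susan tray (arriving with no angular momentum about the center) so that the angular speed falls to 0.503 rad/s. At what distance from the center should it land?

No external torque acts about the center; L_before = L_after.
I_p = ½(1.88)(0.364)² = 0.1245 kg·m².
I_p ω_i = (I_p + m r²) ω_f ⇒ m r² = I_p(ω_i/ω_f − 1) = 0.1245(0.611/0.503 − 1) = 0.02674 kg·m².
r = √(0.02674/1.42) = 0.1372 m.

r ≈ 0.137 m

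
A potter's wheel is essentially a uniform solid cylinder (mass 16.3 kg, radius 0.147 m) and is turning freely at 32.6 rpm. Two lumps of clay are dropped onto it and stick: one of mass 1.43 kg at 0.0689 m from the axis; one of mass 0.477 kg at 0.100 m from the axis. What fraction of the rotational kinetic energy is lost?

The added mass arrives with no angular momentum about the axis, and any external torque about the axis is negligible, so the system's angular momentum is conserved.
I_p = ½(16.3)(0.147)² = 0.1761 kg·m².
Added inertia Σmr² = (1.43)(0.0689)² + (0.477)(0.100)² = 0.01156 kg·m²; I_f = 0.1761 + 0.01156 = 0.1877 kg·m².
ω_f = I_p ω_i / I_f = (0.1761)(32.6) / 0.1877 = 30.59 rpm.
KE_i = ½(0.1761)(3.414 rad/s)² = 1.026 J; KE_f = ½(0.1877)(3.204)² = 0.9630 J.
Fraction lost = 0.06159.

fraction ≈ 0.0616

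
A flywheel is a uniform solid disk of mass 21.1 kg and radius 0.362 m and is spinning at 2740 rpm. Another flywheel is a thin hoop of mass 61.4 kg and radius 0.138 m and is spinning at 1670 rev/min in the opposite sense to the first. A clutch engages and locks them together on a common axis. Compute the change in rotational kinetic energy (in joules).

ΔKE ≈ -67600 J

No external torque acts about the common axis, so total angular momentum is conserved.
Moments of inertia: I_A = ½(21.1)(0.362)² = 1.383 kg·m²; I_B = (61.4)(0.138)² = 1.169 kg·m².
Taking A's sense as positive: L = (1.383)(2740) − (1.169)(1670) = 1835 kg·m²·rpm.
Combined I = 1.383 + 1.169 = 2.552 kg·m².
ω_f = L / I = 1835 / 2.552 = 719.2 rpm.
KE_i = ½ΣIω² = 74790 J; KE_f = ½(2.552)(75.32)² = 7238 J.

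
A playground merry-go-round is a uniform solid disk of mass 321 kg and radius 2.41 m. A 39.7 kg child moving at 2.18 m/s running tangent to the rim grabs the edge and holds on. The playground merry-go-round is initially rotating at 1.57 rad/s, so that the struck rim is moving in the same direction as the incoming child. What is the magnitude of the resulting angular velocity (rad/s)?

|ω_f| ≈ 1.44 rad/s

The axle reaction passes through the axle and exerts no torque about it; angular momentum about the axle is conserved through the impact.
I_p = ½(321)(2.41)² = 932.2 kg·m². Taking the sense of the child's angular momentum as positive, L_{child} = m v R = (39.7)(2.18)(2.41) = 208.6 kg·m²/s.
L_i = +I_p ω_p + m v R = +(932.2)(1.57) + 208.6 = 1672 kg·m²/s.
After sticking, I_f = I_p + m R² = 932.2 + (39.7)(2.41)² = 1163 kg·m².
ω_f = L_i / I_f = 1672 / 1163 = 1.438 rad/s.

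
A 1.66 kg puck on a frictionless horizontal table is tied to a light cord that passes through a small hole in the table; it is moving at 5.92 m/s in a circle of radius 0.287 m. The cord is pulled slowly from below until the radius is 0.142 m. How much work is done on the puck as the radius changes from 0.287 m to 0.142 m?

W ≈ 89.7 J

Central (radial) force ⇒ zero torque about the center ⇒ m v r is constant.
v₂ = v₁ r₁ / r₂ = (5.92)(0.287) / (0.142) = 11.97 m/s.
W = ΔKE = ½m(v₂² − v₁²) = 89.74 J.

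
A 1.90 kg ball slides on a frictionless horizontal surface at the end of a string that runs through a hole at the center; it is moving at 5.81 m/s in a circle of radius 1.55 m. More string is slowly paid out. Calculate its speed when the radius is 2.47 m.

v₂ ≈ 3.65 m/s

Central (radial) force ⇒ zero torque about the center ⇒ m v r is constant.
v₂ = v₁ r₁ / r₂ = (5.81)(1.55) / (2.47) = 3.646 m/s.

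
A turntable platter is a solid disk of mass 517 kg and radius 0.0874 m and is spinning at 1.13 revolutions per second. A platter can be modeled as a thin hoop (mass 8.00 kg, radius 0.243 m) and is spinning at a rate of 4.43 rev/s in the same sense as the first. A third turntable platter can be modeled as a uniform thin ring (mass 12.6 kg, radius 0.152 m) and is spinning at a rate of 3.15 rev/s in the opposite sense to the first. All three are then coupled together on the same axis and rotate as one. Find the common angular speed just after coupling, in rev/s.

The coupling torques are internal; angular momentum about the shared axis is conserved.
Moments of inertia: I_A = ½(517)(0.0874)² = 1.975 kg·m²; I_B = (8.00)(0.243)² = 0.4724 kg·m²; I_C = (12.6)(0.152)² = 0.2911 kg·m².
Taking A's sense as positive: L = (1.975)(1.13) + (0.4724)(4.43) − (0.2911)(3.15) = 3.407 kg·m²·rev/s.
Combined I = 1.975 + 0.4724 + 0.2911 = 2.738 kg·m².
ω_f = L / I = 3.407 / 2.738 = 1.244 rev/s.

|ω_f| ≈ 1.24 rev/s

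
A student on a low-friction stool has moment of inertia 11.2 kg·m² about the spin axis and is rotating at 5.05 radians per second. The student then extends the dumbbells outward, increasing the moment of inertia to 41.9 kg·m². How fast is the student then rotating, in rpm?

No external torque acts about the spin axis, so angular momentum is conserved.
ω₂ = I₁ω₁ / I₂ = (11.20)(5.05 rad/s) / (41.90) = 1.350 rad/s = 12.89 rpm.

ω₂ ≈ 12.9 rpm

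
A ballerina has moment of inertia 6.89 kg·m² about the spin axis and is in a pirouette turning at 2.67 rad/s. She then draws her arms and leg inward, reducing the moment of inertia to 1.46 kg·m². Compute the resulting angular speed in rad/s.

ω₂ ≈ 12.6 rad/s

With no external torque about the axis, L is conserved: I₁ω₁ = I₂ω₂.
ω₂ = I₁ω₁ / I₂ = (6.890)(2.67 rad/s) / (1.460) = 12.60 rad/s.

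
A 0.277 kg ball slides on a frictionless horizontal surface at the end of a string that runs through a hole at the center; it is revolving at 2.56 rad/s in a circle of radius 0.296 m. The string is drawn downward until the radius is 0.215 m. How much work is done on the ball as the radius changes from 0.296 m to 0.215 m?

The constraining force is radial, so m r² ω about the center is conserved.
ω₂ = ω₁ (r₁/r₂)² = (2.56)(0.296/0.215)² = 4.852 rad/s.
W = ΔKE = ½m(v₂² − v₁²) = 0.07121 J.

W ≈ 0.0712 J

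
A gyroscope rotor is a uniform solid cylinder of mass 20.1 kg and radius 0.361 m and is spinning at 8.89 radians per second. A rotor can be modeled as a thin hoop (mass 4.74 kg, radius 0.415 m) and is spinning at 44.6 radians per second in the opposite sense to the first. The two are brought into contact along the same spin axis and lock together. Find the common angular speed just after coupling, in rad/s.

|ω_f| ≈ 11.6 rad/s

The coupling torques are internal; angular momentum about the shared axis is conserved.
Moments of inertia: I_A = ½(20.1)(0.361)² = 1.310 kg·m²; I_B = (4.74)(0.415)² = 0.8163 kg·m².
Taking A's sense as positive: L = (1.310)(8.89) − (0.8163)(44.6) = -24.77 kg·m²·rad/s.
Combined I = 1.310 + 0.8163 = 2.126 kg·m².
ω_f = L / I = -24.77 / 2.126 = -11.65 rad/s.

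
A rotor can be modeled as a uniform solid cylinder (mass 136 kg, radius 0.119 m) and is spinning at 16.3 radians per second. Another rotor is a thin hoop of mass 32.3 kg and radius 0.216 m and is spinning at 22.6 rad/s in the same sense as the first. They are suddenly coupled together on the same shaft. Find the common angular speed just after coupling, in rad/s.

No external torque acts about the common axis, so total angular momentum is conserved.
Moments of inertia: I_A = ½(136)(0.119)² = 0.9629 kg·m²; I_B = (32.3)(0.216)² = 1.507 kg·m².
Taking A's sense as positive: L = (0.9629)(16.3) + (1.507)(22.6) = 49.75 kg·m²·rad/s.
Combined I = 0.9629 + 1.507 = 2.470 kg·m².
ω_f = L / I = 49.75 / 2.470 = 20.14 rad/s.

|ω_f| ≈ 20.1 rad/s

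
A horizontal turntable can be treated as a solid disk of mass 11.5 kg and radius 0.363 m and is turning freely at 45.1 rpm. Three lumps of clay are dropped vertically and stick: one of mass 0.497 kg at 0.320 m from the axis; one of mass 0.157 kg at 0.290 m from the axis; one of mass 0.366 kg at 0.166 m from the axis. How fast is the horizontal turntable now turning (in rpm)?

No external torque acts about the axis; L_before = L_after.
I_p = ½(11.5)(0.363)² = 0.7577 kg·m².
Added inertia Σmr² = (0.497)(0.320)² + (0.157)(0.290)² + (0.366)(0.166)² = 0.07418 kg·m²; I_f = 0.7577 + 0.07418 = 0.8319 kg·m².
ω_f = I_p ω_i / I_f = (0.7577)(45.1) / 0.8319 = 41.08 rpm.

ω_f ≈ 41.1 rpm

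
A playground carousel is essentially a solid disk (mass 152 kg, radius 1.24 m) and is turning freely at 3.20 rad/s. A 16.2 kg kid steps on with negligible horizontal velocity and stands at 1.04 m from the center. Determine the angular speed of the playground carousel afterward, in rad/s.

No external torque acts about the center; L_before = L_after.
I_p = ½(152)(1.24)² = 116.9 kg·m².
Added inertia Σmr² = (16.2)(1.04)² = 17.52 kg·m²; I_f = 116.9 + 17.52 = 134.4 kg·m².
ω_f = I_p ω_i / I_f = (116.9)(3.20) / 134.4 = 2.783 rad/s.

ω_f ≈ 2.78 rad/s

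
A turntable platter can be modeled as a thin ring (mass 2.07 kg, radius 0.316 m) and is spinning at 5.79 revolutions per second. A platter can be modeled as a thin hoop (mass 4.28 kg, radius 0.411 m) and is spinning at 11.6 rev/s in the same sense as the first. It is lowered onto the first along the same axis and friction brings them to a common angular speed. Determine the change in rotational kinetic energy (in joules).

ΔKE ≈ -107 J

No external torque acts about the common axis, so total angular momentum is conserved.
Moments of inertia: I_A = (2.07)(0.316)² = 0.2067 kg·m²; I_B = (4.28)(0.411)² = 0.7230 kg·m².
Taking A's sense as positive: L = (0.2067)(5.79) + (0.7230)(11.6) = 9.583 kg·m²·rev/s.
Combined I = 0.2067 + 0.7230 = 0.9297 kg·m².
ω_f = L / I = 9.583 / 0.9297 = 10.31 rev/s.
KE_i = ½ΣIω² = 2057 J; KE_f = ½(0.9297)(64.77)² = 1950 J.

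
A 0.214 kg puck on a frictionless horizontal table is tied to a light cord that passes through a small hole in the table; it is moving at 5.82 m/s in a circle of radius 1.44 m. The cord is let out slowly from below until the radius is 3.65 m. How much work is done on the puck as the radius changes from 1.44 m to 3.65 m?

The only horizontal force on the mass is along the cord (radial), so it exerts no torque about the hole and angular momentum m v r is conserved.
v₂ = v₁ r₁ / r₂ = (5.82)(1.44) / (3.65) = 2.296 m/s.
W = ΔKE = ½m(v₂² − v₁²) = -3.060 J.

W ≈ -3.06 J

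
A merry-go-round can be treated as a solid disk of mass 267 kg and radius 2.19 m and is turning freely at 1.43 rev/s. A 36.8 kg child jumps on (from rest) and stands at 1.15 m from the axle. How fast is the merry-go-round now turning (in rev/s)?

ω_f ≈ 1.33 rev/s

No external torque acts about the axle; L_before = L_after.
I_p = ½(267)(2.19)² = 640.3 kg·m².
Added inertia Σmr² = (36.8)(1.15)² = 48.67 kg·m²; I_f = 640.3 + 48.67 = 688.9 kg·m².
ω_f = I_p ω_i / I_f = (640.3)(1.43) / 688.9 = 1.329 rev/s.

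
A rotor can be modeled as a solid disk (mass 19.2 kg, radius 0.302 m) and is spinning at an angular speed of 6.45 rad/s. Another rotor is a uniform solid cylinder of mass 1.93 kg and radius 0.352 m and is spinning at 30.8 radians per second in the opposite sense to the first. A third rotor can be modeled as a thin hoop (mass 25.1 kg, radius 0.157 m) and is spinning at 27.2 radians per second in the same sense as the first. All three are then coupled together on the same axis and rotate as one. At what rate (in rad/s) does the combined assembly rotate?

|ω_f| ≈ 11.6 rad/s

No external torque acts about the common axis, so total angular momentum is conserved.
Moments of inertia: I_A = ½(19.2)(0.302)² = 0.8756 kg·m²; I_B = ½(1.93)(0.352)² = 0.1196 kg·m²; I_C = (25.1)(0.157)² = 0.6187 kg·m².
Taking A's sense as positive: L = (0.8756)(6.45) − (0.1196)(30.8) + (0.6187)(27.2) = 18.79 kg·m²·rad/s.
Combined I = 0.8756 + 0.1196 + 0.6187 = 1.614 kg·m².
ω_f = L / I = 18.79 / 1.614 = 11.65 rad/s.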